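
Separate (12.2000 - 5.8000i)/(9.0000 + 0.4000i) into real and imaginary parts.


Multiply by conjugate: (12.2000 - 5.8000i)(9.0000 - 0.4000i) / (9^2 + 0.4^2)
Numerator real = 12.2*9 - (5.8)*0.4 = 107.48
Numerator imag = -5.8*9 - 12.2*0.4 = -57.08
Denominator = 81.16
Re(z) = 107.48/81.16 = 1.3243
Im(z) = -57.08/81.16 = -0.7033

Re(z) = 1.3243, Im(z) = -0.7033


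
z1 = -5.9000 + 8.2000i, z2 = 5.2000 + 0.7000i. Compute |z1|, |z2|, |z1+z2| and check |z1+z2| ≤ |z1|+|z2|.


|z1| = sqrt((-5.9)^2 + 8.2^2) = sqrt(102.05) = 10.1020
|z2| = sqrt(5.2^2 + 0.7^2) = sqrt(27.53) = 5.2469
z1+z2 = -0.7000 + 8.9000i
|z1+z2| = sqrt(79.7) = 8.9275
|z1|+|z2| = 10.1020 + 5.2469 = 15.3489

|z1+z2| = 8.9275 ≤ |z1|+|z2| = 15.3489 (verified)


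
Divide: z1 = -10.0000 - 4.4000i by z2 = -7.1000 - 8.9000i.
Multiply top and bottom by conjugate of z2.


Conjugate of z2 = -7.1000 + 8.9000i
Numerator: (-10.0000 - 4.4000i)(-7.1000 + 8.9000i) = 110.1600 - 57.7600i
Denominator: (-7.1)^2 + (-8.9)^2 = 129.62
Result = (110.1600 - 57.7600i)/129.62

0.8499 - 0.4456i


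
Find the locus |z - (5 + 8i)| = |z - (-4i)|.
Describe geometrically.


Equal distances means the locus is the perpendicular bisector of z1 and z2.
Midpoint = ((5+0)/2, (8+(-4))/2) = (2.5000, 2.0000)

Perpendicular bisector through (2.5000, 2.0000)


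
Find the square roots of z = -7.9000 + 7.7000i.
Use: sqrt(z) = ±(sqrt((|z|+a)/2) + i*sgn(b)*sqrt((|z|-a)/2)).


|z| = sqrt(62.41+59.29) = 11.0318
sqrt((|z|+a)/2) = sqrt((11.0318+(-7.9))/2) = sqrt(1.5659) = 1.2514
sqrt((|z|-a)/2) = sqrt((11.0318-(-7.9))/2) = sqrt(9.4659) = 3.0767

±(1.2514 + 3.0767i) i.e. 1.2514 + 3.0767i and -1.2514 - 3.0767i


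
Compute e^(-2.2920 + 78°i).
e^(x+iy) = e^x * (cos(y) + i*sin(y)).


e^-2.2920 = 0.1011
cos(78°) = 0.2079
sin(78°) = 0.9781
Real = 0.1011*0.2079 = 0.0210
Imag = 0.1011*0.9781 = 0.0989

0.0210 + 0.0989i


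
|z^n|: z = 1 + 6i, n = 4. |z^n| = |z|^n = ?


|z| = sqrt(1+36) = sqrt(37) = 6.0828
|z^4| = |z|^4 = (sqrt(37))^4 = 37^2 = 1369

|z^4| = 1369


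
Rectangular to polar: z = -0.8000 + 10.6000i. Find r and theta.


r = sqrt(0.64+112.36) = sqrt(113) = 10.6301
theta = atan2(10.6, -0.8) = 94.3160 degrees

r = 10.6301, theta = 94.3160 degrees


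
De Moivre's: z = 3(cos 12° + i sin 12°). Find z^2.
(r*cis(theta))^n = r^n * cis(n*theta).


r^2 = 3^2 = 9
n*theta = 2*12° = 24° = 24° (mod 360)
a = 9*cos(24°) = 8.2219
b = 9*sin(24°) = 3.6606

9 cis(24°) = 8.2219 + 3.6606i


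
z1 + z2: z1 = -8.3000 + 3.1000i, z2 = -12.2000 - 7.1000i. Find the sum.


Real: -8.3 - 12.2 = -20.5
Imag: 3.1 - 7.1 = -4

-20.5000 - 4.0000i


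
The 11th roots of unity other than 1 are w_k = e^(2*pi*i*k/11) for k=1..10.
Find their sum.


With w = e^(2*pi*i/11), all 11 of the 11th roots of unity w^0 = 1, w, ..., w^(10) sum to 0: 1 + w + ... + w^(10) = (1 - w^11)/(1 - w) = 0 since w^11 = 1, w ≠ 1.
Removing the root 1: w + w^2 + ... + w^(10) = 0 - 1 = -1

Sum = -1


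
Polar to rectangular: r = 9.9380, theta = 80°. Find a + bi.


a = 9.9380*cos(80°) = 9.9380*0.17365 = 1.7257
b = 9.9380*sin(80°) = 9.9380*0.98481 = 9.7870

1.7257 + 9.7870i


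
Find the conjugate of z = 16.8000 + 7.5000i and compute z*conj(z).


z_bar = 16.8000 - 7.5000i
z*z_bar = 16.8^2 + 7.5^2 = 282.24 + 56.25 = 338.49

z_bar = 16.8000 - 7.5000i, z*z_bar = 338.49


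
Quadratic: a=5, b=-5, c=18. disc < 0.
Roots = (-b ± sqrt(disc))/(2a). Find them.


disc = (-5)^2 - 4*5*18 = 25 - 360 = -335
sqrt(|disc|) = sqrt(335) = 18.3030
Real part = 5/(2*5) = 0.5000
Imag part = 18.3030/(2*5) = 1.8303

0.5000 ± 1.8303i


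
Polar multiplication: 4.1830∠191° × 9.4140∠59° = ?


r = 4.1830 * 9.4140 = 39.3788
theta = 191° + 59° = 250° = 250° (mod 360)

39.3788 cis(250°)


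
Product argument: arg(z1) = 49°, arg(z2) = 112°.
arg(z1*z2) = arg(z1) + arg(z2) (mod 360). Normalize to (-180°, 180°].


arg(z1*z2) = 49° + 112° = 161°
Normalized to (-180°, 180°]: 161°

161°


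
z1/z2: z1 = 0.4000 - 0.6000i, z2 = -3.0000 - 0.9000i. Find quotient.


Conjugate of z2 = -3.0000 + 0.9000i
Numerator: (0.4000 - 0.6000i)(-3.0000 + 0.9000i) = -0.6600 + 2.1600i
Denominator: (-3)^2 + (-0.9)^2 = 9.81
Result = (-0.6600 + 2.1600i)/9.81

-0.0673 + 0.2202i


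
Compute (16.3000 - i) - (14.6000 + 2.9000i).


Real: 16.3 - 14.6 = 1.7
Imag: -1 - 2.9 = -3.9

1.7000 - 3.9000i


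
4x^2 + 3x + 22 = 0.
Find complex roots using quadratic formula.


disc = 3^2 - 4*4*22 = 9 - 352 = -343
sqrt(|disc|) = sqrt(343) = 18.5203
Real part = -3/(2*4) = -0.3750
Imag part = 18.5203/(2*4) = 2.3150

-0.3750 ± 2.3150i


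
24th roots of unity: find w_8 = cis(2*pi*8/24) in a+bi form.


Angle = 360*8/24 = 120°
a = cos(120°) = -0.5000
b = sin(120°) = 0.8660

-0.5000 + 0.8660i


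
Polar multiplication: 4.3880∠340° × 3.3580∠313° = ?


r = 4.3880 * 3.3580 = 14.7349
theta = 340° + 313° = 653° = 293° (mod 360)

14.7349 cis(293°)


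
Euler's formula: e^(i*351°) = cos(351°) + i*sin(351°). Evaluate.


cos(351°) = 0.9877
sin(351°) = -0.1564

e^(i*351°) = 0.9877 - 0.1564i


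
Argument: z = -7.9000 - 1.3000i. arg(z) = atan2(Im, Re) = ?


Re = -7.9, Im = -1.3
arg = atan2(-1.3, -7.9) = -170.6553 degrees

arg(z) = -170.6553 degrees


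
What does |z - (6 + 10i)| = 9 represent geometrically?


|z - z0| = r is a circle with center z0 and radius r.
Center = (6, 10), radius = 9

Circle with center (6, 10) and radius 9


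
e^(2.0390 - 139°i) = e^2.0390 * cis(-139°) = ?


e^2.0390 = 7.68292
cos(-139°) = -0.75471
sin(-139°) = -0.65606
Real = 7.68292*(-0.75471) = -5.7984
Imag = 7.68292*(-0.65606) = -5.0405

-5.7984 - 5.0405i


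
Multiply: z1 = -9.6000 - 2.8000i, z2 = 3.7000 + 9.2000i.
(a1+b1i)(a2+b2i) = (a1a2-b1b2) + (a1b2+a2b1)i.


Real = -9.6*3.7 - (-2.8)*9.2 = -35.52 - (-25.76) = -9.76
Imag = -9.6*9.2 + 3.7*(-2.8) = -88.32 - (10.36) = -98.68

-9.7600 - 98.6800i


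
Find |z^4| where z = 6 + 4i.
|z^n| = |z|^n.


|z| = sqrt(36+16) = sqrt(52) = 7.2111
|z^4| = |z|^4 = (sqrt(52))^4 = 52^2 = 2704

|z^4| = 2704


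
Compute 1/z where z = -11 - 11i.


|z|^2 = 121+121 = 242
1/z = (-11 + 11i)/242

1/z = -0.0455 + 0.0455i


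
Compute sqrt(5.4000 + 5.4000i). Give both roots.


|z| = sqrt(29.16+29.16) = 7.6368
sqrt((|z|+a)/2) = sqrt((7.6368+5.4)/2) = sqrt(6.5184) = 2.5531
sqrt((|z|-a)/2) = sqrt((7.6368-5.4)/2) = sqrt(1.1184) = 1.0575

±(2.5531 + 1.0575i) i.e. 2.5531 + 1.0575i and -2.5531 - 1.0575i


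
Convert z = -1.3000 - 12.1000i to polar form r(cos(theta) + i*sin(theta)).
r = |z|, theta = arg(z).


r = sqrt(1.69+146.41) = sqrt(148.1) = 12.1696
theta = atan2(-12.1, -1.3) = -96.1322 degrees

r = 12.1696, theta = -96.1322 degrees


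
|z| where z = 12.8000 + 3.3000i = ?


|z| = sqrt(12.8^2 + 3.3^2) = sqrt(163.84 + 10.89) = sqrt(174.73) = 13.2185

|z| = 13.2185


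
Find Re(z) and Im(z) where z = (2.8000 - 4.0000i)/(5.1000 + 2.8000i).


Multiply by conjugate: (2.8000 - 4.0000i)(5.1000 - 2.8000i) / (5.1^2 + 2.8^2)
Numerator real = 2.8*5.1 - (4)*2.8 = 3.08
Numerator imag = -4*5.1 - 2.8*2.8 = -28.24
Denominator = 33.85
Re(z) = 3.08/33.85 = 0.0910
Im(z) = -28.24/33.85 = -0.8343

Re(z) = 0.0910, Im(z) = -0.8343


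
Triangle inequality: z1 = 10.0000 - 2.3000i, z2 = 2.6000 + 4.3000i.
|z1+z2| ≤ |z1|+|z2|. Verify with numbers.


|z1| = sqrt(10^2 + (-2.3)^2) = sqrt(105.29) = 10.2611
|z2| = sqrt(2.6^2 + 4.3^2) = sqrt(25.25) = 5.0249
z1+z2 = 12.6000 + 2.0000i
|z1+z2| = sqrt(162.76) = 12.7577
|z1|+|z2| = 10.2611 + 5.0249 = 15.2860

|z1+z2| = 12.7577 ≤ |z1|+|z2| = 15.2860 (verified)


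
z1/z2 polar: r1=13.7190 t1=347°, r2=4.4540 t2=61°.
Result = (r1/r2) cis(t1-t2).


r = 13.7190 / 4.4540 = 3.0802
theta = 347° - 61° = 286° = 286° (mod 360)

3.0802 cis(286°)


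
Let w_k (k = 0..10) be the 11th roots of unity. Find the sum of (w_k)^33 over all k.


The roots are w_k = w^k with w = e^(2*pi*i/11), and (w^k)^33 = (w^33)^k.
So S = 1 + u + u^2 + ... + u^(10) with u = w^33.
33 = 3*11 + 0, so 33 is a multiple of 11 and u = (w^11)^3 = 1.
Every one of the 11 terms equals 1: S = 11

S = 11


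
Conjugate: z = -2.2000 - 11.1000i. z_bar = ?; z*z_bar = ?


z_bar = -2.2000 + 11.1000i
z*z_bar = (-2.2)^2 + (-11.1)^2 = 4.84 + 123.21 = 128.05

z_bar = -2.2000 + 11.1000i, z*z_bar = 128.05


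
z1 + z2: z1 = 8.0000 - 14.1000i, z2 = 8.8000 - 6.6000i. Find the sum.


Real: 8 + 8.8 = 16.8
Imag: -14.1 - 6.6 = -20.7

16.8000 - 20.7000i


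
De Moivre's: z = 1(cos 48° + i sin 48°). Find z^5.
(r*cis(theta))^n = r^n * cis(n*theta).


r^5 = 1^5 = 1
n*theta = 5*48° = 240° = 240° (mod 360)
a = 1*cos(240°) = -0.5000
b = 1*sin(240°) = -0.8660

1 cis(240°) = -0.5000 - 0.8660i


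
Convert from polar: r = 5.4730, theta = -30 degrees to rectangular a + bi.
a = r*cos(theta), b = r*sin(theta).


a = 5.4730*cos(-30°) = 5.4730*0.86603 = 4.7398
b = 5.4730*sin(-30°) = 5.4730*(-0.5) = -2.7365

4.7398 - 2.7365i


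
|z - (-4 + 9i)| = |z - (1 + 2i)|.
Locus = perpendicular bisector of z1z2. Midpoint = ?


Equal distances means the locus is the perpendicular bisector of z1 and z2.
Midpoint = ((-4+1)/2, (9+2)/2) = (-1.5000, 5.5000)

Perpendicular bisector through (-1.5000, 5.5000)


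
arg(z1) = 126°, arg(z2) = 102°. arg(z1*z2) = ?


arg(z1*z2) = 126° + 102° = 228°
Normalized to (-180°, 180°]: -132°

-132°


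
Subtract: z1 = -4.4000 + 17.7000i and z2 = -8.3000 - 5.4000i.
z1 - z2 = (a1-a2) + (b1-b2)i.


Real: -4.4 + 8.3 = 3.9
Imag: 17.7 + 5.4 = 23.1

3.9000 + 23.1000i


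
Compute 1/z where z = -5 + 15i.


|z|^2 = 25+225 = 250
1/z = (-5 - 15i)/250

1/z = -0.0200 - 0.0600i


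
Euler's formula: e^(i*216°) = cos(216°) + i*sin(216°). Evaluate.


cos(216°) = -0.8090
sin(216°) = -0.5878

e^(i*216°) = -0.8090 - 0.5878i


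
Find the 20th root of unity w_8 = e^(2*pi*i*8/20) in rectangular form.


Angle = 360*8/20 = 144°
a = cos(144°) = -0.8090
b = sin(144°) = 0.5878

-0.8090 + 0.5878i


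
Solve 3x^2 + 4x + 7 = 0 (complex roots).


disc = 4^2 - 4*3*7 = 16 - 84 = -68
sqrt(|disc|) = sqrt(68) = 8.2462
Real part = -4/(2*3) = -0.6667
Imag part = 8.2462/(2*3) = 1.3744

-0.6667 ± 1.3744i


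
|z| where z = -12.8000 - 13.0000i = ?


|z| = sqrt((-12.8)^2 + (-13)^2) = sqrt(163.84 + 169) = sqrt(332.84) = 18.2439

|z| = 18.2439


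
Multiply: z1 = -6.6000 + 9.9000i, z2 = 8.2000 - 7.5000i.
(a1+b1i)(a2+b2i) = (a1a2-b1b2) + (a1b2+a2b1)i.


Real = -6.6*8.2 - 9.9*(-7.5) = -54.12 - (-74.25) = 20.13
Imag = -6.6*(-7.5) + 8.2*9.9 = 49.5 + 81.18 = 130.68

20.1300 + 130.6800i


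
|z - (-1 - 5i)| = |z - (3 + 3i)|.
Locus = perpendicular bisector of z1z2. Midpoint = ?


Equal distances means the locus is the perpendicular bisector of z1 and z2.
Midpoint = ((-1+3)/2, (-5+3)/2) = (1.0000, -1.0000)

Perpendicular bisector through (1.0000, -1.0000)


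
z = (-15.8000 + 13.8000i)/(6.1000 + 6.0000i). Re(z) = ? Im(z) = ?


Multiply by conjugate: (-15.8000 + 13.8000i)(6.1000 - 6.0000i) / (6.1^2 + 6^2)
Numerator real = -15.8*6.1 + 13.8*6 = -13.58
Numerator imag = 13.8*6.1 - (-15.8)*6 = 178.98
Denominator = 73.21
Re(z) = -13.58/73.21 = -0.1855
Im(z) = 178.98/73.21 = 2.4447

Re(z) = -0.1855, Im(z) = 2.4447


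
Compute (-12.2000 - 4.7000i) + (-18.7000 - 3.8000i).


Real: -12.2 - 18.7 = -30.9
Imag: -4.7 - 3.8 = -8.5

-30.9000 - 8.5000i


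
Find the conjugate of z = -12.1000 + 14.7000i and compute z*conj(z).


z_bar = -12.1000 - 14.7000i
z*z_bar = (-12.1)^2 + 14.7^2 = 146.41 + 216.09 = 362.5

z_bar = -12.1000 - 14.7000i, z*z_bar = 362.5


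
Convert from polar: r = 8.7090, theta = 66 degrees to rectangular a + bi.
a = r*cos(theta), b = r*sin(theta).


a = 8.7090*cos(66°) = 8.7090*0.40674 = 3.5423
b = 8.7090*sin(66°) = 8.7090*0.91355 = 7.9561

3.5423 + 7.9561i


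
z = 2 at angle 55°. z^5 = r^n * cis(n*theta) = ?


r^5 = 2^5 = 32
n*theta = 5*55° = 275° = 275° (mod 360)
a = 32*cos(275°) = 2.7890
b = 32*sin(275°) = -31.8782

32 cis(275°) = 2.7890 - 31.8782i


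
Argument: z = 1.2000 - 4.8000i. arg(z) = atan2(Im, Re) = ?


Re = 1.2, Im = -4.8
arg = atan2(-4.8, 1.2) = -75.9638 degrees

arg(z) = -75.9638 degrees


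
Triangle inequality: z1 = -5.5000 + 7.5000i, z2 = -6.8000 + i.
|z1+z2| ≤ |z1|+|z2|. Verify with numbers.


|z1| = sqrt((-5.5)^2 + 7.5^2) = sqrt(86.5) = 9.3005
|z2| = sqrt((-6.8)^2 + 1^2) = sqrt(47.24) = 6.8731
z1+z2 = -12.3000 + 8.5000i
|z1+z2| = sqrt(223.54) = 14.9513
|z1|+|z2| = 9.3005 + 6.8731 = 16.1736

|z1+z2| = 14.9513 ≤ |z1|+|z2| = 16.1736 (verified)


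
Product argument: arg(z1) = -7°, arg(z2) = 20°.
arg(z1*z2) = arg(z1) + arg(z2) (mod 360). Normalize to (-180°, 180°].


arg(z1*z2) = -7° + 20° = 13°
Normalized to (-180°, 180°]: 13°

13°


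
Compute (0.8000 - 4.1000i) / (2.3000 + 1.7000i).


Conjugate of z2 = 2.3000 - 1.7000i
Numerator: (0.8000 - 4.1000i)(2.3000 - 1.7000i) = -5.1300 - 10.7900i
Denominator: 2.3^2 + 1.7^2 = 8.18
Result = (-5.1300 - 10.7900i)/8.18

-0.6271 - 1.3191i


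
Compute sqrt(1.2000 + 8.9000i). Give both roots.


|z| = sqrt(1.44+79.21) = 8.9805
sqrt((|z|+a)/2) = sqrt((8.9805+1.2)/2) = sqrt(5.0903) = 2.2562
sqrt((|z|-a)/2) = sqrt((8.9805-1.2)/2) = sqrt(3.8903) = 1.9724

±(2.2562 + 1.9724i) i.e. 2.2562 + 1.9724i and -2.2562 - 1.9724i


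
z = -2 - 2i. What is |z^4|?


|z| = sqrt(4+4) = sqrt(8) = 2.8284
|z^4| = |z|^4 = (sqrt(8))^4 = 8^2 = 64

|z^4| = 64


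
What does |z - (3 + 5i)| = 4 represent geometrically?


|z - z0| = r is a circle with center z0 and radius r.
Center = (3, 5), radius = 4

Circle with center (3, 5) and radius 4


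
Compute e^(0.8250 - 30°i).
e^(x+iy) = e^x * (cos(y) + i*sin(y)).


e^0.8250 = 2.28188
cos(-30°) = 0.86603
sin(-30°) = -0.5
Real = 2.28188*0.86603 = 1.9762
Imag = 2.28188*(-0.5) = -1.1409

1.9762 - 1.1409i


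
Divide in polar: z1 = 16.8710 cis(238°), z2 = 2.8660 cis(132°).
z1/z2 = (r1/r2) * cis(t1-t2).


r = 16.8710 / 2.8660 = 5.8866
theta = 238° - 132° = 106° = 106° (mod 360)

5.8866 cis(106°)


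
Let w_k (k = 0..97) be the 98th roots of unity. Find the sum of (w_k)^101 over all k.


The roots are w_k = w^k with w = e^(2*pi*i/98), and (w^k)^101 = (w^101)^k.
So S = 1 + u + u^2 + ... + u^(97) with u = w^101.
101 = 1*98 + 3, so 101 is not a multiple of 98: u = (w^98)^1 * w^3 = w^3 ≠ 1 (w is a primitive 98th root), while u^98 = (w^98)^101 = 1.
Geometric series: S = (1 - u^98)/(1 - u) = (1 - 1)/(1 - u) = 0

S = 0


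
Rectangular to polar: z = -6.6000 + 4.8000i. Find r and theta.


r = sqrt(43.56+23.04) = sqrt(66.6) = 8.1609
theta = atan2(4.8, -6.6) = 143.9726 degrees

r = 8.1609, theta = 143.9726 degrees


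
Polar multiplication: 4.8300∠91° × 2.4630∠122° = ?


r = 4.8300 * 2.4630 = 11.8963
theta = 91° + 122° = 213° = 213° (mod 360)

11.8963 cis(213°)


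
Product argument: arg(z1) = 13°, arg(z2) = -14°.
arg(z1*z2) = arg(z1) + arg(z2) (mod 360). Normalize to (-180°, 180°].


arg(z1*z2) = 13° - 14° = -1°
Normalized to (-180°, 180°]: -1°

-1°


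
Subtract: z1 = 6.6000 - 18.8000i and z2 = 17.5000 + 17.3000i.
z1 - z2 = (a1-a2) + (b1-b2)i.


Real: 6.6 - 17.5 = -10.9
Imag: -18.8 - 17.3 = -36.1

-10.9000 - 36.1000i


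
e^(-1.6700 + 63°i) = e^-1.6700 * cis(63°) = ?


e^-1.6700 = 0.18825
cos(63°) = 0.454
sin(63°) = 0.891
Real = 0.18825*0.454 = 0.0855
Imag = 0.18825*0.891 = 0.1677

0.0855 + 0.1677i


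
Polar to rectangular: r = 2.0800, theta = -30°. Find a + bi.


a = 2.0800*cos(-30°) = 2.0800*0.866 = 1.8013
b = 2.0800*sin(-30°) = 2.0800*(-0.5) = -1.0400

1.8013 - 1.0400i


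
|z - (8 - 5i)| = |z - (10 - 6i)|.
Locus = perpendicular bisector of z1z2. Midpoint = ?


Equal distances means the locus is the perpendicular bisector of z1 and z2.
Midpoint = ((8+10)/2, (-5+(-6))/2) = (9.0000, -5.5000)

Perpendicular bisector through (9.0000, -5.5000)


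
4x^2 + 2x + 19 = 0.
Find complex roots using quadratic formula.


disc = 2^2 - 4*4*19 = 4 - 304 = -300
sqrt(|disc|) = sqrt(300) = 17.3205
Real part = -2/(2*4) = -0.2500
Imag part = 17.3205/(2*4) = 2.1651

-0.2500 ± 2.1651i


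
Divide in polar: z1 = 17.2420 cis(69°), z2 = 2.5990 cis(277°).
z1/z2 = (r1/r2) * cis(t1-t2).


r = 17.2420 / 2.5990 = 6.6341
theta = 69° - 277° = -208° = 152° (mod 360)

6.6341 cis(152°)


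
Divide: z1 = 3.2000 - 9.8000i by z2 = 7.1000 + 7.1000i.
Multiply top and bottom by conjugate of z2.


Conjugate of z2 = 7.1000 - 7.1000i
Numerator: (3.2000 - 9.8000i)(7.1000 - 7.1000i) = -46.8600 - 92.3000i
Denominator: 7.1^2 + 7.1^2 = 100.82
Result = (-46.8600 - 92.3000i)/100.82

-0.4648 - 0.9155i


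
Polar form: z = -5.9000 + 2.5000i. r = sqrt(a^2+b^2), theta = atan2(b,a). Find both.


r = sqrt(34.81+6.25) = sqrt(41.06) = 6.4078
theta = atan2(2.5, -5.9) = 157.0362 degrees

r = 6.4078, theta = 157.0362 degrees


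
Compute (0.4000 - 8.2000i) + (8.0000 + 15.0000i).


Real: 0.4 + 8 = 8.4
Imag: -8.2 + 15 = 6.8

8.4000 + 6.8000i


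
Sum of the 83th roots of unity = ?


The sum of all 83th roots of unity is 0.
Geometric series: (1 - w^83)/(1 - w) = (1-1)/(1-w) = 0 since w^83 = 1, w ≠ 1.
Alternatively: coefficient of z^82 in z^83 - 1 is 0.

0


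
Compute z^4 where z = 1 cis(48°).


r^4 = 1^4 = 1
n*theta = 4*48° = 192° = 192° (mod 360)
a = 1*cos(192°) = -0.9781
b = 1*sin(192°) = -0.2079

1 cis(192°) = -0.9781 - 0.2079i


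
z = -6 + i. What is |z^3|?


|z| = sqrt(36+1) = sqrt(37) = 6.0828
|z^3| = |z|^3 = (sqrt(37))^3 = 37*sqrt(37)

|z^3| = 37*sqrt(37) ≈ 225.0622


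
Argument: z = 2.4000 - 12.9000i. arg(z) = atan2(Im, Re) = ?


Re = 2.4, Im = -12.9
arg = atan2(-12.9, 2.4) = -79.4608 degrees

arg(z) = -79.4608 degrees


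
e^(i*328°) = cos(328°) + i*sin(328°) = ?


cos(328°) = 0.8480
sin(328°) = -0.5299

e^(i*328°) = 0.8480 - 0.5299i


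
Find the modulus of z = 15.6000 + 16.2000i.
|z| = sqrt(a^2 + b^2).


|z| = sqrt(15.6^2 + 16.2^2) = sqrt(243.36 + 262.44) = sqrt(505.8) = 22.4900

|z| = 22.4900


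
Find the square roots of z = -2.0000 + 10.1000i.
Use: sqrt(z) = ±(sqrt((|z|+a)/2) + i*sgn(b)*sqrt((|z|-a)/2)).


|z| = sqrt(4+102.01) = 10.2961
sqrt((|z|+a)/2) = sqrt((10.2961+(-2))/2) = sqrt(4.1481) = 2.0367
sqrt((|z|-a)/2) = sqrt((10.2961-(-2))/2) = sqrt(6.1481) = 2.4795

±(2.0367 + 2.4795i) i.e. 2.0367 + 2.4795i and -2.0367 - 2.4795i


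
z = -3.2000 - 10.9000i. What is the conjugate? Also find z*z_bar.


z_bar = -3.2000 + 10.9000i
z*z_bar = (-3.2)^2 + (-10.9)^2 = 10.24 + 118.81 = 129.05

z_bar = -3.2000 + 10.9000i, z*z_bar = 129.05


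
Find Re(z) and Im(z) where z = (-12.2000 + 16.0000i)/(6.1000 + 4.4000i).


Multiply by conjugate: (-12.2000 + 16.0000i)(6.1000 - 4.4000i) / (6.1^2 + 4.4^2)
Numerator real = -12.2*6.1 + 16*4.4 = -4.02
Numerator imag = 16*6.1 - (-12.2)*4.4 = 151.28
Denominator = 56.57
Re(z) = -4.02/56.57 = -0.0711
Im(z) = 151.28/56.57 = 2.6742

Re(z) = -0.0711, Im(z) = 2.6742


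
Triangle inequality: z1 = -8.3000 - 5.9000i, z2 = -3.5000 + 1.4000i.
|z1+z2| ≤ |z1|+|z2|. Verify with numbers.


|z1| = sqrt((-8.3)^2 + (-5.9)^2) = sqrt(103.7) = 10.1833
|z2| = sqrt((-3.5)^2 + 1.4^2) = sqrt(14.21) = 3.7696
z1+z2 = -11.8000 - 4.5000i
|z1+z2| = sqrt(159.49) = 12.6289
|z1|+|z2| = 10.1833 + 3.7696 = 13.9529

|z1+z2| = 12.6289 ≤ |z1|+|z2| = 13.9529 (verified)


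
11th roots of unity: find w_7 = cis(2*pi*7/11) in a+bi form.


Angle = 360*7/11 = 229.0909°
a = cos(229.0909°) = -0.6549
b = sin(229.0909°) = -0.7557

-0.6549 - 0.7557i


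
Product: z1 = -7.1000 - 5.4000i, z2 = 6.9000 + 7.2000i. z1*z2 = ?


Real = -7.1*6.9 - (-5.4)*7.2 = -48.99 - (-38.88) = -10.11
Imag = -7.1*7.2 + 6.9*(-5.4) = -51.12 - (37.26) = -88.38

-10.1100 - 88.3800i


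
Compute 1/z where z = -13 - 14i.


|z|^2 = 169+196 = 365
1/z = (-13 + 14i)/365

1/z = -0.0356 + 0.0384i


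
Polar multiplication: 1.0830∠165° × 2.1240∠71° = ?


r = 1.0830 * 2.1240 = 2.3003
theta = 165° + 71° = 236° = 236° (mod 360)

2.3003 cis(236°)


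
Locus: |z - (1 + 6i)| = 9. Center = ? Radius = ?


|z - z0| = r is a circle with center z0 and radius r.
Center = (1, 6), radius = 9

Circle with center (1, 6) and radius 9


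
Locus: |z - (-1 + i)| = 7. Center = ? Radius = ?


|z - z0| = r is a circle with center z0 and radius r.
Center = (-1, 1), radius = 7

Circle with center (-1, 1) and radius 7


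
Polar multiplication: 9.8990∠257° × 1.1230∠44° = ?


r = 9.8990 * 1.1230 = 11.1166
theta = 257° + 44° = 301° = 301° (mod 360)

11.1166 cis(301°)


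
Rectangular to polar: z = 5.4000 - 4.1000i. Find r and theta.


r = sqrt(29.16+16.81) = sqrt(45.97) = 6.7801
theta = atan2(-4.1, 5.4) = -37.2079 degrees

r = 6.7801, theta = -37.2079 degrees


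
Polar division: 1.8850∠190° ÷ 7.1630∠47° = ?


r = 1.8850 / 7.1630 = 0.2632
theta = 190° - 47° = 143° = 143° (mod 360)

0.2632 cis(143°)


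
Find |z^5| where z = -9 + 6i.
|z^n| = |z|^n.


|z| = sqrt(81+36) = sqrt(117) = 10.8167
|z^5| = |z|^5 = (sqrt(117))^5 = 117^2 * sqrt(117) = 13689*sqrt(117)

|z^5| = 13689*sqrt(117) ≈ 148069.1742


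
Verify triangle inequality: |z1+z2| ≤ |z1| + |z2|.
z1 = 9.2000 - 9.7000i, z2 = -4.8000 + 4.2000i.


|z1| = sqrt(9.2^2 + (-9.7)^2) = sqrt(178.73) = 13.3690
|z2| = sqrt((-4.8)^2 + 4.2^2) = sqrt(40.68) = 6.3781
z1+z2 = 4.4000 - 5.5000i
|z1+z2| = sqrt(49.61) = 7.0434
|z1|+|z2| = 13.3690 + 6.3781 = 19.7471

|z1+z2| = 7.0434 ≤ |z1|+|z2| = 19.7471 (verified)


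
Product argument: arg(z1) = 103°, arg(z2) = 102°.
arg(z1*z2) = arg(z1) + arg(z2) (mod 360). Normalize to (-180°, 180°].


arg(z1*z2) = 103° + 102° = 205°
Normalized to (-180°, 180°]: -155°

-155°


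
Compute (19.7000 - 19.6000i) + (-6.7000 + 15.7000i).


Real: 19.7 - 6.7 = 13
Imag: -19.6 + 15.7 = -3.9

13.0000 - 3.9000i


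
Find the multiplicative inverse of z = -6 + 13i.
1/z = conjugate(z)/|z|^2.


|z|^2 = 36+169 = 205
1/z = (-6 - 13i)/205

1/z = -0.0293 - 0.0634i


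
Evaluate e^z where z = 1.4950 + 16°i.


e^1.4950 = 4.4593
cos(16°) = 0.961262
sin(16°) = 0.27564
Real = 4.4593*0.961262 = 4.2866
Imag = 4.4593*0.27564 = 1.2292

4.2866 + 1.2292i


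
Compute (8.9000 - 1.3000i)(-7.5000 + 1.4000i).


Real = 8.9*(-7.5) - (-1.3)*1.4 = -66.75 - (-1.82) = -64.93
Imag = 8.9*1.4 - (7.5)*(-1.3) = 12.46 + 9.75 = 22.21

-64.9300 + 22.2100i


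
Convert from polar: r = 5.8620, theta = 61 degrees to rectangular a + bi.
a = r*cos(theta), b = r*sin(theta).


a = 5.8620*cos(61°) = 5.8620*0.48481 = 2.8420
b = 5.8620*sin(61°) = 5.8620*0.87462 = 5.1270

2.8420 + 5.1270i


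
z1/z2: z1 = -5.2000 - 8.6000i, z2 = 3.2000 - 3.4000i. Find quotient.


Conjugate of z2 = 3.2000 + 3.4000i
Numerator: (-5.2000 - 8.6000i)(3.2000 + 3.4000i) = 12.6000 - 45.2000i
Denominator: 3.2^2 + (-3.4)^2 = 21.8
Result = (12.6000 - 45.2000i)/21.8

0.5780 - 2.0734i


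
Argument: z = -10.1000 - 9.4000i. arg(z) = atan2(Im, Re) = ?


Re = -10.1, Im = -9.4
arg = atan2(-9.4, -10.1) = -137.0559 degrees

arg(z) = -137.0559 degrees


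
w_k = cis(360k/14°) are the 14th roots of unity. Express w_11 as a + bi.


Angle = 360*11/14 = 282.8571°
a = cos(282.8571°) = 0.2225
b = sin(282.8571°) = -0.9749

0.2225 - 0.9749i


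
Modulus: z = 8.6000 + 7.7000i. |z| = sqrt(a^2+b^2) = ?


|z| = sqrt(8.6^2 + 7.7^2) = sqrt(73.96 + 59.29) = sqrt(133.25) = 11.5434

|z| = 11.5434


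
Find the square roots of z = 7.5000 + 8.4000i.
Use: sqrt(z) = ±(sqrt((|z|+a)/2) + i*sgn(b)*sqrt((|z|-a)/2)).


|z| = sqrt(56.25+70.56) = 11.2610
sqrt((|z|+a)/2) = sqrt((11.2610+7.5)/2) = sqrt(9.3805) = 3.0628
sqrt((|z|-a)/2) = sqrt((11.2610-7.5)/2) = sqrt(1.8805) = 1.3713

±(3.0628 + 1.3713i) i.e. 3.0628 + 1.3713i and -3.0628 - 1.3713i


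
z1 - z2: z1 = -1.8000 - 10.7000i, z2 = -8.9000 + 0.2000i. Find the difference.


Real: -1.8 + 8.9 = 7.1
Imag: -10.7 - 0.2 = -10.9

7.1000 - 10.9000i


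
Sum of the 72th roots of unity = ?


The sum of all 72th roots of unity is 0.
Geometric series: (1 - w^72)/(1 - w) = (1-1)/(1-w) = 0 since w^72 = 1, w ≠ 1.
Alternatively: coefficient of z^71 in z^72 - 1 is 0.

0


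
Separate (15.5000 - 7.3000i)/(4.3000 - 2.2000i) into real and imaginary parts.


Multiply by conjugate: (15.5000 - 7.3000i)(4.3000 + 2.2000i) / (4.3^2 + (-2.2)^2)
Numerator real = 15.5*4.3 - (7.3)*(-2.2) = 82.71
Numerator imag = -7.3*4.3 - 15.5*(-2.2) = 2.71
Denominator = 23.33
Re(z) = 82.71/23.33 = 3.5452
Im(z) = 2.71/23.33 = 0.1162

Re(z) = 3.5452, Im(z) = 0.1162


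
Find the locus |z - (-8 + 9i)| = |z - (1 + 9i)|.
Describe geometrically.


Equal distances means the locus is the perpendicular bisector of z1 and z2.
Midpoint = ((-8+1)/2, (9+9)/2) = (-3.5000, 9.0000)

Perpendicular bisector through (-3.5000, 9.0000)


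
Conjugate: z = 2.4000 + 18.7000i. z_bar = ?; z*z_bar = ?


z_bar = 2.4000 - 18.7000i
z*z_bar = 2.4^2 + 18.7^2 = 5.76 + 349.69 = 355.45

z_bar = 2.4000 - 18.7000i, z*z_bar = 355.45


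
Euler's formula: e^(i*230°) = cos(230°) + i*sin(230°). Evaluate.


cos(230°) = -0.6428
sin(230°) = -0.7660

e^(i*230°) = -0.6428 - 0.7660i


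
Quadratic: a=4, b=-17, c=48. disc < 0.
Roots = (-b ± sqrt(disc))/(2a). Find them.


disc = (-17)^2 - 4*4*48 = 289 - 768 = -479
sqrt(|disc|) = sqrt(479) = 21.8861
Real part = 17/(2*4) = 2.1250
Imag part = 21.8861/(2*4) = 2.7358

2.1250 ± 2.7358i


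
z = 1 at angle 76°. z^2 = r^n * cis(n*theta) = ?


r^2 = 1^2 = 1
n*theta = 2*76° = 152° = 152° (mod 360)
a = 1*cos(152°) = -0.8829
b = 1*sin(152°) = 0.4695

1 cis(152°) = -0.8829 + 0.4695i


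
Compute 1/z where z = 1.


|z|^2 = 1+0 = 1
1/z = (1 - 0i)/1

1/z = 1.0000 + 0i


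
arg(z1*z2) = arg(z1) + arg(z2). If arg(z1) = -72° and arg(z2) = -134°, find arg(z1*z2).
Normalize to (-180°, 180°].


arg(z1*z2) = -72° - 134° = -206°
Normalized to (-180°, 180°]: 154°

154°


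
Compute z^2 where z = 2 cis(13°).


r^2 = 2^2 = 4
n*theta = 2*13° = 26° = 26° (mod 360)
a = 4*cos(26°) = 3.5952
b = 4*sin(26°) = 1.7535

4 cis(26°) = 3.5952 + 1.7535i


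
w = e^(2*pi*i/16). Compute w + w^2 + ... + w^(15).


With w = e^(2*pi*i/16), all 16 of the 16th roots of unity w^0 = 1, w, ..., w^(15) sum to 0: 1 + w + ... + w^(15) = (1 - w^16)/(1 - w) = 0 since w^16 = 1, w ≠ 1.
Removing the root 1: w + w^2 + ... + w^(15) = 0 - 1 = -1

Sum = -1


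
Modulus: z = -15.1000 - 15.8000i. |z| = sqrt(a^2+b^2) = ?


|z| = sqrt((-15.1)^2 + (-15.8)^2) = sqrt(228.01 + 249.64) = sqrt(477.65) = 21.8552

|z| = 21.8552


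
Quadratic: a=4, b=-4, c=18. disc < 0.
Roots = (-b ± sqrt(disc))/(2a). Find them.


disc = (-4)^2 - 4*4*18 = 16 - 288 = -272
sqrt(|disc|) = sqrt(272) = 16.4924
Real part = 4/(2*4) = 0.5000
Imag part = 16.4924/(2*4) = 2.0616

0.5000 ± 2.0616i


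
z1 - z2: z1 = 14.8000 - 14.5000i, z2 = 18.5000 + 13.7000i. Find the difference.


Real: 14.8 - 18.5 = -3.7
Imag: -14.5 - 13.7 = -28.2

-3.7000 - 28.2000i


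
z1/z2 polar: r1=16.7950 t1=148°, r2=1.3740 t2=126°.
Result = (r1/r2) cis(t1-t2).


r = 16.7950 / 1.3740 = 12.2234
theta = 148° - 126° = 22° = 22° (mod 360)

12.2234 cis(22°)


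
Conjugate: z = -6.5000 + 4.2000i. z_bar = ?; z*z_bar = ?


z_bar = -6.5000 - 4.2000i
z*z_bar = (-6.5)^2 + 4.2^2 = 42.25 + 17.64 = 59.89

z_bar = -6.5000 - 4.2000i, z*z_bar = 59.89


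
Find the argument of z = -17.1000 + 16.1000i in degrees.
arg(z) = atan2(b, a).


Re = -17.1, Im = 16.1
arg = atan2(16.1, -17.1) = 136.7253 degrees

arg(z) = 136.7253 degrees


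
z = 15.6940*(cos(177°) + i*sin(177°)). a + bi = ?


a = 15.6940*cos(177°) = 15.6940*(-0.99863) = -15.6725
b = 15.6940*sin(177°) = 15.6940*0.05234 = 0.8214

-15.6725 + 0.8214i


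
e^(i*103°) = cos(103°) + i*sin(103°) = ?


cos(103°) = -0.2250
sin(103°) = 0.9744

e^(i*103°) = -0.2250 + 0.9744i


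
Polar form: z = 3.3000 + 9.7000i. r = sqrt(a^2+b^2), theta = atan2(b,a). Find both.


r = sqrt(10.89+94.09) = sqrt(104.98) = 10.2460
theta = atan2(9.7, 3.3) = 71.2114 degrees

r = 10.2460, theta = 71.2114 degrees


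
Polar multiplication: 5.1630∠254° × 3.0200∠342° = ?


r = 5.1630 * 3.0200 = 15.5923
theta = 254° + 342° = 596° = 236° (mod 360)

15.5923 cis(236°)


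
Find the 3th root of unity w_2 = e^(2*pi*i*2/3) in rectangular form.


Angle = 360*2/3 = 240°
a = cos(240°) = -0.5000
b = sin(240°) = -0.8660

-0.5000 - 0.8660i


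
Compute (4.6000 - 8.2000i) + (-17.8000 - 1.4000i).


Real: 4.6 - 17.8 = -13.2
Imag: -8.2 - 1.4 = -9.6

-13.2000 - 9.6000i


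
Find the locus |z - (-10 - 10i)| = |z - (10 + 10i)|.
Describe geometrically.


Equal distances means the locus is the perpendicular bisector of z1 and z2.
Midpoint = ((-10+10)/2, (-10+10)/2) = (0, 0)

Perpendicular bisector through (0, 0)


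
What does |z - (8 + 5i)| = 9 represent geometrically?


|z - z0| = r is a circle with center z0 and radius r.
Center = (8, 5), radius = 9

Circle with center (8, 5) and radius 9


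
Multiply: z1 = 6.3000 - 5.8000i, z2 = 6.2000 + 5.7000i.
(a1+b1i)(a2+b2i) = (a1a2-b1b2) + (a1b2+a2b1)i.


Real = 6.3*6.2 - (-5.8)*5.7 = 39.06 - (-33.06) = 72.12
Imag = 6.3*5.7 + 6.2*(-5.8) = 35.91 - (35.96) = -0.05

72.1200 - 0.0500i


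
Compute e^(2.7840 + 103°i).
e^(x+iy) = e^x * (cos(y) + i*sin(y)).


e^2.7840 = 16.1836
cos(103°) = -0.22495
sin(103°) = 0.97437
Real = 16.1836*(-0.22495) = -3.6405
Imag = 16.1836*0.97437 = 15.7688

-3.6405 + 15.7688i


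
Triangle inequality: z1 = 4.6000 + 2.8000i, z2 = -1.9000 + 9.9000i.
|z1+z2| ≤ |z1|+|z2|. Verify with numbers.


|z1| = sqrt(4.6^2 + 2.8^2) = sqrt(29) = 5.3852
|z2| = sqrt((-1.9)^2 + 9.9^2) = sqrt(101.62) = 10.0807
z1+z2 = 2.7000 + 12.7000i
|z1+z2| = sqrt(168.58) = 12.9838
|z1|+|z2| = 5.3852 + 10.0807 = 15.4659

|z1+z2| = 12.9838 ≤ |z1|+|z2| = 15.4659 (verified)


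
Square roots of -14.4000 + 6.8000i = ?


|z| = sqrt(207.36+46.24) = 15.9248
sqrt((|z|+a)/2) = sqrt((15.9248+(-14.4))/2) = sqrt(0.7624) = 0.8732
sqrt((|z|-a)/2) = sqrt((15.9248-(-14.4))/2) = sqrt(15.1624) = 3.8939

±(0.8732 + 3.8939i) i.e. 0.8732 + 3.8939i and -0.8732 - 3.8939i


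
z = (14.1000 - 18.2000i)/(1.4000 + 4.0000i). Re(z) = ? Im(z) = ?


Multiply by conjugate: (14.1000 - 18.2000i)(1.4000 - 4.0000i) / (1.4^2 + 4^2)
Numerator real = 14.1*1.4 - (18.2)*4 = -53.06
Numerator imag = -18.2*1.4 - 14.1*4 = -81.88
Denominator = 17.96
Re(z) = -53.06/17.96 = -2.9543
Im(z) = -81.88/17.96 = -4.5590

Re(z) = -2.9543, Im(z) = -4.5590


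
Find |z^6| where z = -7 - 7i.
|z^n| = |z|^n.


|z| = sqrt(49+49) = sqrt(98) = 9.8995
|z^6| = |z|^6 = (sqrt(98))^6 = 98^3 = 941192

|z^6| = 941192


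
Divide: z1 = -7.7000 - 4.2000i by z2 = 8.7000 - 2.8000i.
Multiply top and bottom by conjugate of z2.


Conjugate of z2 = 8.7000 + 2.8000i
Numerator: (-7.7000 - 4.2000i)(8.7000 + 2.8000i) = -55.2300 - 58.1000i
Denominator: 8.7^2 + (-2.8)^2 = 83.53
Result = (-55.2300 - 58.1000i)/83.53

-0.6612 - 0.6956i


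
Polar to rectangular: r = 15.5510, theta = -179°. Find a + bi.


a = 15.5510*cos(-179°) = 15.5510*(-0.999848) = -15.5486
b = 15.5510*sin(-179°) = 15.5510*(-0.01745) = -0.2714

-15.5486 - 0.2714i


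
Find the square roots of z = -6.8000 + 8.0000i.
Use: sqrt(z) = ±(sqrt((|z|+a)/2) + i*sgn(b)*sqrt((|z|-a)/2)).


|z| = sqrt(46.24+64) = 10.4995
sqrt((|z|+a)/2) = sqrt((10.4995+(-6.8))/2) = sqrt(1.8498) = 1.3601
sqrt((|z|-a)/2) = sqrt((10.4995-(-6.8))/2) = sqrt(8.6498) = 2.9410

±(1.3601 + 2.9410i) i.e. 1.3601 + 2.9410i and -1.3601 - 2.9410i


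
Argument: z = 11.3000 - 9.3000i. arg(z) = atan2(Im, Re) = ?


Re = 11.3, Im = -9.3
arg = atan2(-9.3, 11.3) = -39.4547 degrees

arg(z) = -39.4547 degrees


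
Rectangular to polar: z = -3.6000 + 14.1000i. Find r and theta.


r = sqrt(12.96+198.81) = sqrt(211.77) = 14.5523
theta = atan2(14.1, -3.6) = 104.3227 degrees

r = 14.5523, theta = 104.3227 degrees


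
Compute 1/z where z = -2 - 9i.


|z|^2 = 4+81 = 85
1/z = (-2 + 9i)/85

1/z = -0.0235 + 0.1059i


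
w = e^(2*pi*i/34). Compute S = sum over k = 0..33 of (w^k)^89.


The roots are w_k = w^k with w = e^(2*pi*i/34), and (w^k)^89 = (w^89)^k.
So S = 1 + u + u^2 + ... + u^(33) with u = w^89.
89 = 2*34 + 21, so 89 is not a multiple of 34: u = (w^34)^2 * w^21 = w^21 ≠ 1 (w is a primitive 34th root), while u^34 = (w^34)^89 = 1.
Geometric series: S = (1 - u^34)/(1 - u) = (1 - 1)/(1 - u) = 0

S = 0


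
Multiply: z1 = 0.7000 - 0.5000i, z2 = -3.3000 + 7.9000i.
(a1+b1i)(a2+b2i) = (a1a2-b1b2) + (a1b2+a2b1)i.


Real = 0.7*(-3.3) - (-0.5)*7.9 = -2.31 - (-3.95) = 1.64
Imag = 0.7*7.9 - (3.3)*(-0.5) = 5.53 + 1.65 = 7.18

1.6400 + 7.1800i


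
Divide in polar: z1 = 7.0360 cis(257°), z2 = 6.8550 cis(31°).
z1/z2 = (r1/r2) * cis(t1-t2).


r = 7.0360 / 6.8550 = 1.0264
theta = 257° - 31° = 226° = 226° (mod 360)

1.0264 cis(226°)


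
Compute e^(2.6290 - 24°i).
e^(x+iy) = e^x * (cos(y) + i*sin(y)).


e^2.6290 = 13.8599
cos(-24°) = 0.91355
sin(-24°) = -0.406737
Real = 13.8599*0.91355 = 12.6617
Imag = 13.8599*(-0.406737) = -5.6373

12.6617 - 5.6373i


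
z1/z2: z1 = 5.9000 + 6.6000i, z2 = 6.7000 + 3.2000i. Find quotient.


Conjugate of z2 = 6.7000 - 3.2000i
Numerator: (5.9000 + 6.6000i)(6.7000 - 3.2000i) = 60.6500 + 25.3400i
Denominator: 6.7^2 + 3.2^2 = 55.13
Result = (60.6500 + 25.3400i)/55.13

1.1001 + 0.4596i


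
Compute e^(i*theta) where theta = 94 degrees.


cos(94°) = -0.0698
sin(94°) = 0.9976

e^(i*94°) = -0.0698 + 0.9976i


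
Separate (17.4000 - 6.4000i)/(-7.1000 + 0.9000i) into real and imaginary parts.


Multiply by conjugate: (17.4000 - 6.4000i)(-7.1000 - 0.9000i) / ((-7.1)^2 + 0.9^2)
Numerator real = 17.4*(-7.1) - (6.4)*0.9 = -129.3
Numerator imag = -6.4*(-7.1) - 17.4*0.9 = 29.78
Denominator = 51.22
Re(z) = -129.3/51.22 = -2.5244
Im(z) = 29.78/51.22 = 0.5814

Re(z) = -2.5244, Im(z) = 0.5814


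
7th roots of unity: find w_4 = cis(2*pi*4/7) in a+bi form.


Angle = 360*4/7 = 205.7143°
a = cos(205.7143°) = -0.9010
b = sin(205.7143°) = -0.4339

-0.9010 - 0.4339i


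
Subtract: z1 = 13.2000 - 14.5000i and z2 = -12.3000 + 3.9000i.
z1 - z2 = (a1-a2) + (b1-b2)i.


Real: 13.2 + 12.3 = 25.5
Imag: -14.5 - 3.9 = -18.4

25.5000 - 18.4000i


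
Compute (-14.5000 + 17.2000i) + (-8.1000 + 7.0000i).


Real: -14.5 - 8.1 = -22.6
Imag: 17.2 + 7 = 24.2

-22.6000 + 24.2000i


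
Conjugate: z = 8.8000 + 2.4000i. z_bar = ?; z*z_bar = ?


z_bar = 8.8000 - 2.4000i
z*z_bar = 8.8^2 + 2.4^2 = 77.44 + 5.76 = 83.2

z_bar = 8.8000 - 2.4000i, z*z_bar = 83.2


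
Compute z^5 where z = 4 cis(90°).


r^5 = 4^5 = 1024
n*theta = 5*90° = 450° = 90° (mod 360)
a = 1024*cos(90°) = 0
b = 1024*sin(90°) = 1024.0000

1024 cis(90°) = 0 + 1024.0000i


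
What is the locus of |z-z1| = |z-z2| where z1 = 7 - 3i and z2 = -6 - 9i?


Equal distances means the locus is the perpendicular bisector of z1 and z2.
Midpoint = ((7+(-6))/2, (-3+(-9))/2) = (0.5000, -6.0000)

Perpendicular bisector through (0.5000, -6.0000)


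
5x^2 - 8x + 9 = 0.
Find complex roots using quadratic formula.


disc = (-8)^2 - 4*5*9 = 64 - 180 = -116
sqrt(|disc|) = sqrt(116) = 10.7703
Real part = 8/(2*5) = 0.8000
Imag part = 10.7703/(2*5) = 1.0770

0.8000 ± 1.0770i


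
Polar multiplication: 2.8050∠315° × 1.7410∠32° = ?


r = 2.8050 * 1.7410 = 4.8835
theta = 315° + 32° = 347° = 347° (mod 360)

4.8835 cis(347°)


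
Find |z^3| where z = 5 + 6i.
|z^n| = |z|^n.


|z| = sqrt(25+36) = sqrt(61) = 7.8102
|z^3| = |z|^3 = (sqrt(61))^3 = 61*sqrt(61)

|z^3| = 61*sqrt(61) ≈ 476.4252


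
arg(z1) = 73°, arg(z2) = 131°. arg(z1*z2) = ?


arg(z1*z2) = 73° + 131° = 204°
Normalized to (-180°, 180°]: -156°

-156°


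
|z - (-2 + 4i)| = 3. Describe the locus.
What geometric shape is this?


|z - z0| = r is a circle with center z0 and radius r.
Center = (-2, 4), radius = 3

Circle with center (-2, 4) and radius 3


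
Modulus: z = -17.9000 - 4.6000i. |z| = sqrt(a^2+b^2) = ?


|z| = sqrt((-17.9)^2 + (-4.6)^2) = sqrt(320.41 + 21.16) = sqrt(341.57) = 18.4816

|z| = 18.4816


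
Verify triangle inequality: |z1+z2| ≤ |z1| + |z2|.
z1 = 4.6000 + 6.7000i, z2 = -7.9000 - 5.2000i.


|z1| = sqrt(4.6^2 + 6.7^2) = sqrt(66.05) = 8.1271
|z2| = sqrt((-7.9)^2 + (-5.2)^2) = sqrt(89.45) = 9.4578
z1+z2 = -3.3000 + 1.5000i
|z1+z2| = sqrt(13.14) = 3.6249
|z1|+|z2| = 8.1271 + 9.4578 = 17.5849

|z1+z2| = 3.6249 ≤ |z1|+|z2| = 17.5849 (verified)


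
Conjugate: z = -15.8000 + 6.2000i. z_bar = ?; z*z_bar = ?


z_bar = -15.8000 - 6.2000i
z*z_bar = (-15.8)^2 + 6.2^2 = 249.64 + 38.44 = 288.08

z_bar = -15.8000 - 6.2000i, z*z_bar = 288.08


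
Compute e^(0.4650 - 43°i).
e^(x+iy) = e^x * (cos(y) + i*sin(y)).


e^0.4650 = 1.59201
cos(-43°) = 0.73135
sin(-43°) = -0.682
Real = 1.59201*0.73135 = 1.1643
Imag = 1.59201*(-0.682) = -1.0858

1.1643 - 1.0858i


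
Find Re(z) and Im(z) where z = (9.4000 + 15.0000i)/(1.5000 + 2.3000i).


Multiply by conjugate: (9.4000 + 15.0000i)(1.5000 - 2.3000i) / (1.5^2 + 2.3^2)
Numerator real = 9.4*1.5 + 15*2.3 = 48.6
Numerator imag = 15*1.5 - 9.4*2.3 = 0.88
Denominator = 7.54
Re(z) = 48.6/7.54 = 6.4456
Im(z) = 0.88/7.54 = 0.1167

Re(z) = 6.4456, Im(z) = 0.1167


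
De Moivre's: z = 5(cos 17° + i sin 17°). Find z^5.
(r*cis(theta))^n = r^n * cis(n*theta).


r^5 = 5^5 = 3125
n*theta = 5*17° = 85° = 85° (mod 360)
a = 3125*cos(85°) = 272.3617
b = 3125*sin(85°) = 3113.1084

3125 cis(85°) = 272.3617 + 3113.1084i


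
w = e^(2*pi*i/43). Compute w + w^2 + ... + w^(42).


With w = e^(2*pi*i/43), all 43 of the 43th roots of unity w^0 = 1, w, ..., w^(42) sum to 0: 1 + w + ... + w^(42) = (1 - w^43)/(1 - w) = 0 since w^43 = 1, w ≠ 1.
Removing the root 1: w + w^2 + ... + w^(42) = 0 - 1 = -1

Sum = -1


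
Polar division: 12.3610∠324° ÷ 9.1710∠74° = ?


r = 12.3610 / 9.1710 = 1.3478
theta = 324° - 74° = 250° = 250° (mod 360)

1.3478 cis(250°)


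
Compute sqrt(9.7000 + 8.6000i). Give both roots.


|z| = sqrt(94.09+73.96) = 12.9634
sqrt((|z|+a)/2) = sqrt((12.9634+9.7)/2) = sqrt(11.3317) = 3.3663
sqrt((|z|-a)/2) = sqrt((12.9634-9.7)/2) = sqrt(1.6317) = 1.2774

±(3.3663 + 1.2774i) i.e. 3.3663 + 1.2774i and -3.3663 - 1.2774i


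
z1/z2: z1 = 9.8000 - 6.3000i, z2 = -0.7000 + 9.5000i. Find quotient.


Conjugate of z2 = -0.7000 - 9.5000i
Numerator: (9.8000 - 6.3000i)(-0.7000 - 9.5000i) = -66.7100 - 88.6900i
Denominator: (-0.7)^2 + 9.5^2 = 90.74
Result = (-66.7100 - 88.6900i)/90.74

-0.7352 - 0.9774i


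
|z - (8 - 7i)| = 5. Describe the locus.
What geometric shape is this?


|z - z0| = r is a circle with center z0 and radius r.
Center = (8, -7), radius = 5

Circle with center (8, -7) and radius 5


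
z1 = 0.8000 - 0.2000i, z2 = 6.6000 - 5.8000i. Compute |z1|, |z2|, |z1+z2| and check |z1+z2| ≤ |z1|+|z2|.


|z1| = sqrt(0.8^2 + (-0.2)^2) = sqrt(0.68) = 0.8246
|z2| = sqrt(6.6^2 + (-5.8)^2) = sqrt(77.2) = 8.7864
z1+z2 = 7.4000 - 6.0000i
|z1+z2| = sqrt(90.76) = 9.5268
|z1|+|z2| = 0.8246 + 8.7864 = 9.6110

|z1+z2| = 9.5268 ≤ |z1|+|z2| = 9.6110 (verified)


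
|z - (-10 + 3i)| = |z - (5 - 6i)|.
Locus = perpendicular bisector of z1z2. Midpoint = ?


Equal distances means the locus is the perpendicular bisector of z1 and z2.
Midpoint = ((-10+5)/2, (3+(-6))/2) = (-2.5000, -1.5000)

Perpendicular bisector through (-2.5000, -1.5000)


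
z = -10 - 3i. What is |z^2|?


|z| = sqrt(100+9) = sqrt(109) = 10.4403
|z^2| = |z|^2 = (sqrt(109))^2 = 109

|z^2| = 109


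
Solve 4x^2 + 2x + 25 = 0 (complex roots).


disc = 2^2 - 4*4*25 = 4 - 400 = -396
sqrt(|disc|) = sqrt(396) = 19.8997
Real part = -2/(2*4) = -0.2500
Imag part = 19.8997/(2*4) = 2.4875

-0.2500 ± 2.4875i
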